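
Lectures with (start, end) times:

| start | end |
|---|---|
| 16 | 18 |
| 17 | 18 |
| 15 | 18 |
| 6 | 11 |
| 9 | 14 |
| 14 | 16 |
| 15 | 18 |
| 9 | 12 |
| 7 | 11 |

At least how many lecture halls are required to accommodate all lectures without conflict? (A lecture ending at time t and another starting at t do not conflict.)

4

Count concurrent intervals with a sweep; the peak is the room count.
Events (time:±→running): 6:+→1 7:+→2 9:+→3 9:+→4 … peak 4.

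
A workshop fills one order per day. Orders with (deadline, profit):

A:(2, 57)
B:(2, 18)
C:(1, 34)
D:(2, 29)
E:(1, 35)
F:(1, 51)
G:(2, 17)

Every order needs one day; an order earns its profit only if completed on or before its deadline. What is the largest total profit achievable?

Take jobs in profit order; each goes to the latest open slot no later than its deadline.
By profit: A(d2,57), F(d1,51), E(d1,35), C(d1,34), D(d2,29), B(d2,18), G(d2,17)
A→slot 2; F→slot 1; E skipped; C skipped; D skipped; B skipped; G skipped.
Profit = 51 + 57 = 108

108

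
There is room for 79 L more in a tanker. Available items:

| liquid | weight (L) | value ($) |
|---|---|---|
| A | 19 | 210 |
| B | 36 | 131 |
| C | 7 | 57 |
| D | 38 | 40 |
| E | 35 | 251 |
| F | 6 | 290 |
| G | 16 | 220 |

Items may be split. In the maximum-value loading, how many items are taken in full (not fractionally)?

Ratios (sorted): F 48.33, G 13.75, A 11.05, C 8.14, E 7.17, B 3.64, D 1.05
take F (6 @ 290); take G (16 @ 220); take A (19 @ 210); take C (7 @ 57); take 31/35 of E → 222.31. Capacity used 79/79.
4 item(s) taken whole; one partial (take 31/35 of E).

4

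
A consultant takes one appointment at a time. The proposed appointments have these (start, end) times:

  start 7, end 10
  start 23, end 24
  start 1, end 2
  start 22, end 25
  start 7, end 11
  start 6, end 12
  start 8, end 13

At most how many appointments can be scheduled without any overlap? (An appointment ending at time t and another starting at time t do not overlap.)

Order by finish time; keep every interval that doesn't clash with the previous kept one.
Sorted by end: (1,2)  (7,10)  (7,11)  (6,12)  (8,13)  (23,24)  (22,25)
take (1,2); take (7,10); skip (7,11); take (23,24).
Selected 3 appointments.

3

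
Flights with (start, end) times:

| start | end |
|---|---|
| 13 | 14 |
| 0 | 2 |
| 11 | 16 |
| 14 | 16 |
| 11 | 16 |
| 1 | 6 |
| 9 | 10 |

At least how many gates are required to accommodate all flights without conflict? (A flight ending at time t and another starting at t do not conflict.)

starts: [0, 1, 9, 11, 11, 13, 14]
ends:   [2, 6, 10, 14, 16, 16, 16]
s0→1 s1→2 e2→1 e6→0 s9→1 e10→0 s11→1 s11→2 s13→3  — peak 3.

3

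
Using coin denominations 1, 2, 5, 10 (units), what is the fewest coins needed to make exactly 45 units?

5

Use the largest denomination that fits, subtract, and repeat.
45 − 4×10→5 − 1×5→0
Total coins = 4 + 1 = 5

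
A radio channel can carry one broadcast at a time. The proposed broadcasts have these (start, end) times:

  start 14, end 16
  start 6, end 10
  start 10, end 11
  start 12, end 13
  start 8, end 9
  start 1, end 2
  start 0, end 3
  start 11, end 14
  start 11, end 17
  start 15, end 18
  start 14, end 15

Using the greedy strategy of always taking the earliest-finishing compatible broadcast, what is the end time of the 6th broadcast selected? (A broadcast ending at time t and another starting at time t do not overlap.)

By end time: (1,2), (0,3), (8,9), (6,10), (10,11), (12,13), (11,14), (14,15), (14,16), (11,17), (15,18).
Pick (1,2); next start ≥ 2 → (8,9); next start ≥ 9 → (10,11); next start ≥ 11 → (12,13); next start ≥ 13 → (14,15); next start ≥ 15 → (15,18).
Selected: (1,2) (8,9) (10,11) (12,13) (14,15) (15,18)

18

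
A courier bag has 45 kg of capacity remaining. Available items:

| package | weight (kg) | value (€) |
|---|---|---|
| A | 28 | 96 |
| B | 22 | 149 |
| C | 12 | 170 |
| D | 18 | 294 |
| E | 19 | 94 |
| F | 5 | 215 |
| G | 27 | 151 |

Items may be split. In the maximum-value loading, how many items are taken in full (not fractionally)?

3

Sort by value per unit weight and fill in that order.
Order: F (215/5=43.00) > D (294/18=16.33) > C (170/12=14.17) > B (149/22=6.77) > G (151/27=5.59) > E (94/19=4.95) > A (96/28=3.43)
Fill: take F (5 @ 215) → take D (18 @ 294) → take C (12 @ 170) → take 10/22 of B → 67.73; 45/45 used.
3 item(s) taken whole; one partial (take 10/22 of B).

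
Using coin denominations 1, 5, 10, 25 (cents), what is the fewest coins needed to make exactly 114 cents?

9

Greedy: take as many of the largest coin as possible, then repeat with the remainder.
114 − 4×25→14 − 1×10→4 − 4×1→0
Total coins = 4 + 1 + 4 = 9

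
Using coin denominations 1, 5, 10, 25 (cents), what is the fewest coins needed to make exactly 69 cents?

8

Use the largest denomination that fits, subtract, and repeat.
69 = 2×25 + 1×10 + 1×5 + 4×1
Total coins = 2 + 1 + 1 + 4 = 8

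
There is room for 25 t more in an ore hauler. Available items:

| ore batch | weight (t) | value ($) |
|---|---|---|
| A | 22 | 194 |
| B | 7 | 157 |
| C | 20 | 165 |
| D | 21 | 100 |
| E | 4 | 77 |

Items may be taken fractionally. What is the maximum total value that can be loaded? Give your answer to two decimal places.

357.45

Sort by value per unit weight and fill in that order.
Order: B (157/7=22.43) > E (77/4=19.25) > A (194/22=8.82) > C (165/20=8.25) > D (100/21=4.76)
Fill: take B (7 @ 157) → take E (4 @ 77) → take 14/22 of A → 123.45; 25/25 used.
Total value = 357.45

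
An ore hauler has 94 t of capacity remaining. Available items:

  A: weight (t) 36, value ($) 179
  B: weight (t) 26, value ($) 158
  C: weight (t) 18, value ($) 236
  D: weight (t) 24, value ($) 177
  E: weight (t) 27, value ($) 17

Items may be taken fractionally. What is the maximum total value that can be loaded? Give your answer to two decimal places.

700.28

Sort by value per unit weight and fill in that order.
Ratios (sorted): C 13.11, D 7.38, B 6.08, A 4.97, E 0.63
take C (18 @ 236); take D (24 @ 177); take B (26 @ 158); take 26/36 of A → 129.28. Capacity used 94/94.
Total value = 700.28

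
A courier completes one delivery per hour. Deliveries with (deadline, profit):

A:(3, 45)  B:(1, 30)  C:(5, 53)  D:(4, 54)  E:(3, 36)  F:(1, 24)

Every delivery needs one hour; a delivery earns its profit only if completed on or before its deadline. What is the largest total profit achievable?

By profit: D(d4,54), C(d5,53), A(d3,45), E(d3,36), B(d1,30), F(d1,24)
D→slot 4; C→slot 5; A→slot 3; E→slot 2; B→slot 1; F skipped.
Profit = 30 + 36 + 45 + 54 + 53 = 218

218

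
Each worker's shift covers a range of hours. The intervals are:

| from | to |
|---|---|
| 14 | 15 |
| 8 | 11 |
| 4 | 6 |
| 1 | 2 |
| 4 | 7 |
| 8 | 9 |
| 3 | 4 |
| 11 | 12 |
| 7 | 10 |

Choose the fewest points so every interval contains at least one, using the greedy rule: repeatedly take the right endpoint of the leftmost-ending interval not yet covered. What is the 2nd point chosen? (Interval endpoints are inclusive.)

4

Process intervals by earliest right end; each time one isn't hit yet, stab at its right endpoint.
By right end: [1,2]  [3,4]  [4,6]  [4,7]  [8,9]  [7,10]  [8,11]  [11,12]  [14,15]
[1,2] uncovered → point at 2; [3,4] uncovered → point at 4; [8,9] uncovered → point at 9; [11,12] uncovered → point at 12; [14,15] uncovered → point at 15.
Points: 2, 4, 9, 12, 15 (5 total).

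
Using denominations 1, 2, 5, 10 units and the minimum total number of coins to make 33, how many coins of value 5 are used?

Greedy: take as many of the largest coin as possible, then repeat with the remainder.
33 = 3×10 + 1×2 + 1×1
Count of 5: 0

0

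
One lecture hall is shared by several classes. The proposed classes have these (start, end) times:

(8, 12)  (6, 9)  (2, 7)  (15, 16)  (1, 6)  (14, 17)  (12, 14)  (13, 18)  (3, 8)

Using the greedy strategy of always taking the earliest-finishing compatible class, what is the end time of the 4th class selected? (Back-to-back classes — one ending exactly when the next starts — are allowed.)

16

By end time: (1,6), (2,7), (3,8), (6,9), (8,12), (12,14), (15,16), (14,17), (13,18).
Pick (1,6); next start ≥ 6 → (6,9); next start ≥ 9 → (12,14); next start ≥ 14 → (15,16).
Selected: (1,6) (6,9) (12,14) (15,16)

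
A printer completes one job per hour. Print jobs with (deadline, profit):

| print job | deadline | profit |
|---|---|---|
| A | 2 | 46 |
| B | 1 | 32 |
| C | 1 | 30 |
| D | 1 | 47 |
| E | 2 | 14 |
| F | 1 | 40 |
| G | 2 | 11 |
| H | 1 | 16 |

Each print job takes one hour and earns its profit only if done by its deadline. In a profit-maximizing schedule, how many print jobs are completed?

2

By profit: D(d1,47), A(d2,46), F(d1,40), B(d1,32), C(d1,30), H(d1,16), E(d2,14), G(d2,11)
D→slot 1; A→slot 2; F skipped; B skipped; C skipped; H skipped; E skipped; G skipped.
2 of 8 scheduled.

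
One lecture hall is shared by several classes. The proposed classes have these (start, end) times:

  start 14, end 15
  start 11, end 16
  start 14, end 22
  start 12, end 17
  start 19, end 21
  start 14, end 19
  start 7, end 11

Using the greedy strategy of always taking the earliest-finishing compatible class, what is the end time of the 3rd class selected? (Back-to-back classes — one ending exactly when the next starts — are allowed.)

21

Sorted by end: (7,11)  (14,15)  (11,16)  (12,17)  (14,19)  (19,21)  (14,22)
take (7,11); take (14,15); skip (12,17); take (19,21); skip (14,22).
Selected: (7,11) (14,15) (19,21)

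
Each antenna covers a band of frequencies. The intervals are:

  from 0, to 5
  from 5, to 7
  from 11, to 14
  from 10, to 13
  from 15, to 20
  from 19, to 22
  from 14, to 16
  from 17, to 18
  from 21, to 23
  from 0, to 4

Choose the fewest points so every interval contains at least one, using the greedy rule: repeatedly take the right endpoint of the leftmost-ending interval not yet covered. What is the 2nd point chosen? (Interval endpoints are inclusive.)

Process intervals by earliest right end; each time one isn't hit yet, stab at its right endpoint.
By right end: [0,4]  [0,5]  [5,7]  [10,13]  [11,14]  [14,16]  [17,18]  [15,20]  [19,22]  [21,23]
[0,4] uncovered → point at 4; [5,7] uncovered → point at 7; [10,13] uncovered → point at 13; [14,16] uncovered → point at 16; [17,18] uncovered → point at 18; [19,22] uncovered → point at 22.
Points: 4, 7, 13, 16, 18, 22 (6 total).

7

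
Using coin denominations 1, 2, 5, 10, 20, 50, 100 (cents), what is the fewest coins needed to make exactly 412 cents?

412 − 4×100→12 − 1×10→2 − 1×2→0
Total coins = 4 + 1 + 1 = 6

6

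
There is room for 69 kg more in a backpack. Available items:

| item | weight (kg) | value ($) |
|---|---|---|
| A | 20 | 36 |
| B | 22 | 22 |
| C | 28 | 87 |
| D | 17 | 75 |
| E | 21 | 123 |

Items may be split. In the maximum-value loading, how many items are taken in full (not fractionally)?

Order: E (123/21=5.86) > D (75/17=4.41) > C (87/28=3.11) > A (36/20=1.80) > B (22/22=1.00)
Fill: take E (21 @ 123) → take D (17 @ 75) → take C (28 @ 87) → take 3/20 of A → 5.40; 69/69 used.
3 item(s) taken whole; one partial (take 3/20 of A).

3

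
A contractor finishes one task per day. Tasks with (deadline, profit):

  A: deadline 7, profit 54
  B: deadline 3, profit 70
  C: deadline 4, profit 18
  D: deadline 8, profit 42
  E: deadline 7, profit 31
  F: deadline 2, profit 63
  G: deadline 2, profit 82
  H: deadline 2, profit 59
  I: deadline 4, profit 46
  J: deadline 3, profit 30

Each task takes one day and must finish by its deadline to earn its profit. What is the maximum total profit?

By profit: G(d2,82), B(d3,70), F(d2,63), H(d2,59), A(d7,54), I(d4,46), D(d8,42), E(d7,31), J(d3,30), C(d4,18)
G→slot 2; B→slot 3; F→slot 1; H skipped; A→slot 7; I→slot 4; D→slot 8; E→slot 6; J skipped; C skipped.
Profit = 63 + 82 + 70 + 46 + 31 + 54 + 42 = 388

388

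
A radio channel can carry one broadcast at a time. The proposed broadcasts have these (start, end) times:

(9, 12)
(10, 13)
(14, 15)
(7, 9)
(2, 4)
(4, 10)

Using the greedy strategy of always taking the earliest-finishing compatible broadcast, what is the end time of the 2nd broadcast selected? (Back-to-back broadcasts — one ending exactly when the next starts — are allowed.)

Greedy by earliest finish: after sorting by end time, pick each interval compatible with the last pick.
Sorted by end: (2,4)  (7,9)  (4,10)  (9,12)  (10,13)  (14,15)
take (2,4); take (7,9); skip (4,10); take (9,12); take (14,15).
Selected: (2,4) (7,9) (9,12) (14,15)

9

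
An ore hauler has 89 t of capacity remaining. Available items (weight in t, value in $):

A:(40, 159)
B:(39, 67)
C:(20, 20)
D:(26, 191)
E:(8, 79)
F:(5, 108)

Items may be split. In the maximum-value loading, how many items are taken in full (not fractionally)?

Greedy by value/weight ratio, highest first.
Ratios (sorted): F 21.60, E 9.88, D 7.35, A 3.98, B 1.72, C 1.00
take F (5 @ 108); take E (8 @ 79); take D (26 @ 191); take A (40 @ 159); take 10/39 of B → 17.18. Capacity used 89/89.
4 item(s) taken whole; one partial (take 10/39 of B).

4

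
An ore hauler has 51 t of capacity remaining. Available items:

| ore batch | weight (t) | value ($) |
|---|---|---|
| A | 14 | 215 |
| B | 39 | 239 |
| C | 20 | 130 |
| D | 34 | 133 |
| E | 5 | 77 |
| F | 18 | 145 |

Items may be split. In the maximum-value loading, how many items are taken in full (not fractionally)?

Sort by value per unit weight and fill in that order.
Ratios (sorted): E 15.40, A 15.36, F 8.06, C 6.50, B 6.13, D 3.91
take E (5 @ 77); take A (14 @ 215); take F (18 @ 145); take 14/20 of C → 91.00. Capacity used 51/51.
3 item(s) taken whole; one partial (take 14/20 of C).

3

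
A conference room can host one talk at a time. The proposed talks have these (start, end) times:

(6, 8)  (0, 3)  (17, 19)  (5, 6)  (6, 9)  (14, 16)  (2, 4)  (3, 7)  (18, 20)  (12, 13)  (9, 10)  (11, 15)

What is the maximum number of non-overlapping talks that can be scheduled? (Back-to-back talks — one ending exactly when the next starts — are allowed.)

Sort by end time and greedily take each interval whose start is ≥ the last chosen end.
By end time: (0,3), (2,4), (5,6), (3,7), (6,8), (6,9), (9,10), (12,13), (11,15), (14,16), (17,19), (18,20).
Pick (0,3); next start ≥ 3 → (5,6); next start ≥ 6 → (6,8); next start ≥ 8 → (9,10); next start ≥ 10 → (12,13); next start ≥ 13 → (14,16); next start ≥ 16 → (17,19).
Selected 7 talks.

7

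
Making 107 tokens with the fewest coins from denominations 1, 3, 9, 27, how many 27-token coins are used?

3

Greedy: take as many of the largest coin as possible, then repeat with the remainder.
107 = 3×27 + 2×9 + 2×3 + 2×1
Count of 27: 3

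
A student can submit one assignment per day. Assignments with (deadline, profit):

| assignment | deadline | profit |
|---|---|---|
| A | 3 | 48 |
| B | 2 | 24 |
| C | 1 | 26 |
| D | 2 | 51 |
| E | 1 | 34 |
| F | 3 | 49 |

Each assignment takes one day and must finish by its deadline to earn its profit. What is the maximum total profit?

148

Sort by profit descending; place each in the latest free slot ≤ its deadline.
Profit order: D=51 F=49 A=48 E=34 C=26 B=24
Assign: D→slot 2, F→slot 3, A→slot 1, E skipped, C skipped, B skipped.
Slots: [1:A] [2:D] [3:F]
Profit = 48 + 51 + 49 = 148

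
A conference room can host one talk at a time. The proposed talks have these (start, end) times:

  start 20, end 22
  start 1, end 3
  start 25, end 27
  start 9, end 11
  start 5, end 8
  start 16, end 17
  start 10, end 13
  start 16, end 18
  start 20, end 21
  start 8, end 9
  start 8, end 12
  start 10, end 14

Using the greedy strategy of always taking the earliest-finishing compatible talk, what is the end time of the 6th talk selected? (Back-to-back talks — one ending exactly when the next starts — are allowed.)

21

Sorted by end: (1,3)  (5,8)  (8,9)  (9,11)  (8,12)  (10,13)  (10,14)  (16,17)  (16,18)  (20,21)  (20,22)  (25,27)
take (1,3); take (5,8); take (8,9); take (9,11); take (16,17); take (20,21); skip (20,22); take (25,27).
Selected: (1,3) (5,8) (8,9) (9,11) (16,17) (20,21) (25,27)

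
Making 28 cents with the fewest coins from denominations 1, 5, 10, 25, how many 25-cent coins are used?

1

Greedy: take as many of the largest coin as possible, then repeat with the remainder.
28 − 1×25→3 − 3×1→0
Count of 25: 1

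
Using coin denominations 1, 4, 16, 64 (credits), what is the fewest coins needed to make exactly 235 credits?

235 = 3×64 + 2×16 + 2×4 + 3×1
Total coins = 3 + 2 + 2 + 3 = 10

10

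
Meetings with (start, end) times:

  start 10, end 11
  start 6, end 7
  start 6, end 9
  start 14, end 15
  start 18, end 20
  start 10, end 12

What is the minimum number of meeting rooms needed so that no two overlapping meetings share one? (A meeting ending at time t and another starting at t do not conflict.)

The answer is the maximum number of intervals overlapping at any instant.
starts: [6, 6, 10, 10, 14, 18]
ends:   [7, 9, 11, 12, 15, 20]
s6→1 s6→2  — peak 2.

2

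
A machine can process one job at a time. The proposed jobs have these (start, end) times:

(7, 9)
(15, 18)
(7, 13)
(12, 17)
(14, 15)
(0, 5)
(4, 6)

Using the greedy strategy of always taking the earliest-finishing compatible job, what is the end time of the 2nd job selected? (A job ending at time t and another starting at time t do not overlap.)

Sort by end time and greedily take each interval whose start is ≥ the last chosen end.
Sorted by end: (0,5)  (4,6)  (7,9)  (7,13)  (14,15)  (12,17)  (15,18)
take (0,5); take (7,9); take (14,15); take (15,18).
Selected: (0,5) (7,9) (14,15) (15,18)

9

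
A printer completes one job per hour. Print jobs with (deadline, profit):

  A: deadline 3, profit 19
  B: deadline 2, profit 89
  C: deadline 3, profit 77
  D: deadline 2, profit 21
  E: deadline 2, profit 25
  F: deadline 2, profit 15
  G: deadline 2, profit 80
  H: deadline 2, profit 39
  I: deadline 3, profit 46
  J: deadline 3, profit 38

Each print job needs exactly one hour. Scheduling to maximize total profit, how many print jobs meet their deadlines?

3

Take jobs in profit order; each goes to the latest open slot no later than its deadline.
By profit: B(d2,89), G(d2,80), C(d3,77), I(d3,46), H(d2,39), J(d3,38), E(d2,25), D(d2,21), A(d3,19), F(d2,15)
B→slot 2; G→slot 1; C→slot 3; I skipped; H skipped; J skipped; E skipped; D skipped; A skipped; F skipped.
3 of 10 scheduled.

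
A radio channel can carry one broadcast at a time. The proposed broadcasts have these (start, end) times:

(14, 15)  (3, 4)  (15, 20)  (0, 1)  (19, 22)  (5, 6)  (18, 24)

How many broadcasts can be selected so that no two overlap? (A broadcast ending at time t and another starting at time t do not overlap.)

5

Greedy by earliest finish: after sorting by end time, pick each interval compatible with the last pick.
By end time: (0,1), (3,4), (5,6), (14,15), (15,20), (19,22), (18,24).
Pick (0,1); next start ≥ 1 → (3,4); next start ≥ 4 → (5,6); next start ≥ 6 → (14,15); next start ≥ 15 → (15,20).
Selected 5 broadcasts.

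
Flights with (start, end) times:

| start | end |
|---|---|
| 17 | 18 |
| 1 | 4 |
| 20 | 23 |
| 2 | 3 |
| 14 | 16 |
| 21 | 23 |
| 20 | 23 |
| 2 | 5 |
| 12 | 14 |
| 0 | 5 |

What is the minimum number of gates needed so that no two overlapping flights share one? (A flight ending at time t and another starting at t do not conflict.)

Count concurrent intervals with a sweep; the peak is the room count.
starts: [0, 1, 2, 2, 12, 14, 17, 20, 20, 21]
ends:   [3, 4, 5, 5, 14, 16, 18, 23, 23, 23]
s0→1 s1→2 s2→3 s2→4  — peak 4.

4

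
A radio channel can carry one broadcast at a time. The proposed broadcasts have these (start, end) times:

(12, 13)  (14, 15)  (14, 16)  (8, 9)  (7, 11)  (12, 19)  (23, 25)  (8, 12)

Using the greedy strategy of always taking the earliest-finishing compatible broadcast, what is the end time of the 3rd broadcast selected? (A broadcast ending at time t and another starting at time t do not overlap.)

15

Sorted by end: (8,9)  (7,11)  (8,12)  (12,13)  (14,15)  (14,16)  (12,19)  (23,25)
take (8,9); take (12,13); take (14,15); skip (12,19); take (23,25).
Selected: (8,9) (12,13) (14,15) (23,25)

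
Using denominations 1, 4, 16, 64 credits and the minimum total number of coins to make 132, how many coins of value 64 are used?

Greedy: take as many of the largest coin as possible, then repeat with the remainder.
132 = 2×64 + 1×4
Count of 64: 2

2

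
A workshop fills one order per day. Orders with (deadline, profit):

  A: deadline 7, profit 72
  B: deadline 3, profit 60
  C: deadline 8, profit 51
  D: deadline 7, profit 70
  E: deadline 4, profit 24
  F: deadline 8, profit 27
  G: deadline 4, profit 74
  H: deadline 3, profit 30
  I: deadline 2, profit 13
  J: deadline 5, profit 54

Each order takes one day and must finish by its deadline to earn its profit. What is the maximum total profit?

438

By profit: G(d4,74), A(d7,72), D(d7,70), B(d3,60), J(d5,54), C(d8,51), H(d3,30), F(d8,27), E(d4,24), I(d2,13)
G→slot 4; A→slot 7; D→slot 6; B→slot 3; J→slot 5; C→slot 8; H→slot 2; F→slot 1; E skipped; I skipped.
Profit = 27 + 30 + 60 + 74 + 54 + 70 + 72 + 51 = 438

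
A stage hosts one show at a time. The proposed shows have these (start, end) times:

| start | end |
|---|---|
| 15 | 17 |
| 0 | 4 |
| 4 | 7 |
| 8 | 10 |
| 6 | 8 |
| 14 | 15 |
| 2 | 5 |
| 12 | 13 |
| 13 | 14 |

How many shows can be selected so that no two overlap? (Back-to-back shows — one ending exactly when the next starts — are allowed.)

Order by finish time; keep every interval that doesn't clash with the previous kept one.
Sorted by end: (0,4)  (2,5)  (4,7)  (6,8)  (8,10)  (12,13)  (13,14)  (14,15)  (15,17)
take (0,4); take (4,7); skip (6,8); take (8,10); take (12,13); take (13,14); take (14,15); take (15,17).
Selected 7 shows.

7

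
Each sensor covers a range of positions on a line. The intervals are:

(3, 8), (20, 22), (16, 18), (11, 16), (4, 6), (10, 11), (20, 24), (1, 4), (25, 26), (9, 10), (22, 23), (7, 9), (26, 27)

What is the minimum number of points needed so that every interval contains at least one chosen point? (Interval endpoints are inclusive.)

6

Process intervals by earliest right end; each time one isn't hit yet, stab at its right endpoint.
By right end: [1,4]  [4,6]  [3,8]  [7,9]  [9,10]  [10,11]  [11,16]  [16,18]  [20,22]  [22,23]  [20,24]  [25,26]  [26,27]
[1,4] uncovered → point at 4; [7,9] uncovered → point at 9; [10,11] uncovered → point at 11; [16,18] uncovered → point at 18; [20,22] uncovered → point at 22; [25,26] uncovered → point at 26.
Points: 4, 9, 11, 18, 22, 26 (6 total).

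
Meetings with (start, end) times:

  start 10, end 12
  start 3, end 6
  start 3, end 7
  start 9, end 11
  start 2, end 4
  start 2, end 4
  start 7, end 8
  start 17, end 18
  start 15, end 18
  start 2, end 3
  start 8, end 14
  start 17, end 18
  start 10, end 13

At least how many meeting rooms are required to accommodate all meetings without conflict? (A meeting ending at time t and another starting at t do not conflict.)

starts: [2, 2, 2, 3, 3, 7, 8, 9, 10, 10, 15, 17, 17]
ends:   [3, 4, 4, 6, 7, 8, 11, 12, 13, 14, 18, 18, 18]
s2→1 s2→2 s2→3 e3→2 s3→3 s3→4  — peak 4.

4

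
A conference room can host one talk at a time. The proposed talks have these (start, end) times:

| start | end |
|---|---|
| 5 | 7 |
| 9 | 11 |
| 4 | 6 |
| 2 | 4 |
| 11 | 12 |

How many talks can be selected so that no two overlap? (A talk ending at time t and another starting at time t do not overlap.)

4

Greedy by earliest finish: after sorting by end time, pick each interval compatible with the last pick.
Sorted by end: (2,4)  (4,6)  (5,7)  (9,11)  (11,12)
take (2,4); take (4,6); skip (5,7); take (9,11); take (11,12).
Selected 4 talks.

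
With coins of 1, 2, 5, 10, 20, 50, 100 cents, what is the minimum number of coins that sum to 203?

Greedy: take as many of the largest coin as possible, then repeat with the remainder.
203 − 2×100→3 − 1×2→1 − 1×1→0
Total coins = 2 + 1 + 1 = 4

4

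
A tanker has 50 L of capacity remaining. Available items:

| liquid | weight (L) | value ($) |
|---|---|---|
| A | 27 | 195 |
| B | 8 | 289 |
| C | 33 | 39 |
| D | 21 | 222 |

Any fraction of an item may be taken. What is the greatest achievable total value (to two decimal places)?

662.67

Greedy by value/weight ratio, highest first.
Order: B (289/8=36.12) > D (222/21=10.57) > A (195/27=7.22) > C (39/33=1.18)
Fill: take B (8 @ 289) → take D (21 @ 222) → take 21/27 of A → 151.67; 50/50 used.
Total value = 662.67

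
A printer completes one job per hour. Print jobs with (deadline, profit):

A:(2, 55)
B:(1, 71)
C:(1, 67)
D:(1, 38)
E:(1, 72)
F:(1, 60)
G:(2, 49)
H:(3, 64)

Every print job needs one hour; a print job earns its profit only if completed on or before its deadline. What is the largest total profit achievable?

Profit order: E=72 B=71 C=67 H=64 F=60 A=55 G=49 D=38
Assign: E→slot 1, B skipped, C skipped, H→slot 3, F skipped, A→slot 2, G skipped, D skipped.
Slots: [1:E] [2:A] [3:H]
Profit = 72 + 55 + 64 = 191

191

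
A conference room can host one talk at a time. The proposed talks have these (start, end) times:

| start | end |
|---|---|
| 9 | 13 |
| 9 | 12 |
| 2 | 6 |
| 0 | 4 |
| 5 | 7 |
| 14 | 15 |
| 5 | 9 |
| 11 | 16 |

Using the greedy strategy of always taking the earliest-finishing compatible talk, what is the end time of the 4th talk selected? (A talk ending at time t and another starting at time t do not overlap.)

Order by finish time; keep every interval that doesn't clash with the previous kept one.
Sorted by end: (0,4)  (2,6)  (5,7)  (5,9)  (9,12)  (9,13)  (14,15)  (11,16)
take (0,4); take (5,7); take (9,12); skip (9,13); take (14,15).
Selected: (0,4) (5,7) (9,12) (14,15)

15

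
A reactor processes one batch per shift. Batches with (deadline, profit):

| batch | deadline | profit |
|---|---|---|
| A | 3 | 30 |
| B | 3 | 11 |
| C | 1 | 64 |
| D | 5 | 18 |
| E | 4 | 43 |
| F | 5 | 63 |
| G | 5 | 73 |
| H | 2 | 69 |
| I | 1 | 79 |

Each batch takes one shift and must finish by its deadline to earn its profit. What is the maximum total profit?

327

Take jobs in profit order; each goes to the latest open slot no later than its deadline.
Profit order: I=79 G=73 H=69 C=64 F=63 E=43 A=30 D=18 B=11
Assign: I→slot 1, G→slot 5, H→slot 2, C skipped, F→slot 4, E→slot 3, A skipped, D skipped, B skipped.
Slots: [1:I] [2:H] [3:E] [4:F] [5:G]
Profit = 79 + 69 + 43 + 63 + 73 = 327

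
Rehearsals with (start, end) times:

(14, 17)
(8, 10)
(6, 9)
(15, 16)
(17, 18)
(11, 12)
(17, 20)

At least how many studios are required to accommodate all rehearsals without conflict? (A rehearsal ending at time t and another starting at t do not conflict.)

Count concurrent intervals with a sweep; the peak is the room count.
Events (time:±→running): 6:+→1 8:+→2 … peak 2.

2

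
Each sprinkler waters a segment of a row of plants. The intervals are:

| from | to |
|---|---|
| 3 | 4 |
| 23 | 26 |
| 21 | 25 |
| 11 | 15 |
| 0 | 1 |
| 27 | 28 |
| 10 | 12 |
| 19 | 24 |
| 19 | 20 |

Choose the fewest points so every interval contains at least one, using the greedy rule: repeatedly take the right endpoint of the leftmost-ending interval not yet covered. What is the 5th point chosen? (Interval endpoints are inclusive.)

25

Sorted: [0,1] [3,4] [10,12] [11,15] [19,20] [19,24] [21,25] [23,26] [27,28]
{[0,1]} hit by 1; {[3,4]} hit by 4; {[10,12],[11,15]} hit by 12; {[19,20],[19,24]} hit by 20; {[21,25],[23,26]} hit by 25; {[27,28]} hit by 28.
Points: 1, 4, 12, 20, 25, 28 (6 total).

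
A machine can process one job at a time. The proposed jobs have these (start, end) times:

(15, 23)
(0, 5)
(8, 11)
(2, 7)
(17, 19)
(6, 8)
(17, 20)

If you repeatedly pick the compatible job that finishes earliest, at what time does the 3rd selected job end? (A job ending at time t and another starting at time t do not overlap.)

Greedy by earliest finish: after sorting by end time, pick each interval compatible with the last pick.
By end time: (0,5), (2,7), (6,8), (8,11), (17,19), (17,20), (15,23).
Pick (0,5); next start ≥ 5 → (6,8); next start ≥ 8 → (8,11); next start ≥ 11 → (17,19).
Selected: (0,5) (6,8) (8,11) (17,19)

11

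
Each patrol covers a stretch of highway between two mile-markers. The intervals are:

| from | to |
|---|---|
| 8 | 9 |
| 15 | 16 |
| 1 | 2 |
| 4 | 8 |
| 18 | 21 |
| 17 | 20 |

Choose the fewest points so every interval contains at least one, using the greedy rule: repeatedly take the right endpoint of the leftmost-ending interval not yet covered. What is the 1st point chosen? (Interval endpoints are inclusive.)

Process intervals by earliest right end; each time one isn't hit yet, stab at its right endpoint.
Sorted: [1,2] [4,8] [8,9] [15,16] [17,20] [18,21]
{[1,2]} hit by 2; {[4,8],[8,9]} hit by 8; {[15,16]} hit by 16; {[17,20],[18,21]} hit by 20.
Points: 2, 8, 16, 20 (4 total).

2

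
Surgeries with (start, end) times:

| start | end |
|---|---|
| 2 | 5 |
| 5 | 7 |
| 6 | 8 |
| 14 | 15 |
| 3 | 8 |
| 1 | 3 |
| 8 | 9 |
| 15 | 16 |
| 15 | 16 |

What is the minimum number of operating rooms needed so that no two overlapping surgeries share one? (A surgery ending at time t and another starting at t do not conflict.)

3

Count concurrent intervals with a sweep; the peak is the room count.
starts: [1, 2, 3, 5, 6, 8, 14, 15, 15]
ends:   [3, 5, 7, 8, 8, 9, 15, 16, 16]
s1→1 s2→2 e3→1 s3→2 e5→1 s5→2 s6→3  — peak 3.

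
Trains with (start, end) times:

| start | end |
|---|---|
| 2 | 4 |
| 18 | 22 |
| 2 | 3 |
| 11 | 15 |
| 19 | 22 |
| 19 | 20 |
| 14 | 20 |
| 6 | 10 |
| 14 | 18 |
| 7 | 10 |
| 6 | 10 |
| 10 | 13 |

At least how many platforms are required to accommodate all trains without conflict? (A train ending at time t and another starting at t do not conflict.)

The answer is the maximum number of intervals overlapping at any instant.
starts: [2, 2, 6, 6, 7, 10, 11, 14, 14, 18, 19, 19]
ends:   [3, 4, 10, 10, 10, 13, 15, 18, 20, 20, 22, 22]
s2→1 s2→2 e3→1 e4→0 s6→1 s6→2 s7→3 e10→2 e10→1 e10→0 s10→1 s11→2 e13→1 s14→2 s14→3 e15→2 e18→1 s18→2 s19→3 s19→4  — peak 4.

4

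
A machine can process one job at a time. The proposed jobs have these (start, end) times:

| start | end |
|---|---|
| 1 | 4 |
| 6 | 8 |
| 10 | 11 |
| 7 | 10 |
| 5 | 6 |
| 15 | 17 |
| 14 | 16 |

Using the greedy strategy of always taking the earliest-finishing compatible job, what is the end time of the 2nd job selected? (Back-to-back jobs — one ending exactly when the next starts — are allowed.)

Order by finish time; keep every interval that doesn't clash with the previous kept one.
Sorted by end: (1,4)  (5,6)  (6,8)  (7,10)  (10,11)  (14,16)  (15,17)
take (1,4); take (5,6); take (6,8); skip (7,10); take (10,11); take (14,16).
Selected: (1,4) (5,6) (6,8) (10,11) (14,16)

6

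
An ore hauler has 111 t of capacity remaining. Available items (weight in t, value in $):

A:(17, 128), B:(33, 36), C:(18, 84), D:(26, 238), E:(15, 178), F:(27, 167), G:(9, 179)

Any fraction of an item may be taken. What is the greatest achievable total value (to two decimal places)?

969.33

Ratios (sorted): G 19.89, E 11.87, D 9.15, A 7.53, F 6.19, C 4.67, B 1.09
take G (9 @ 179); take E (15 @ 178); take D (26 @ 238); take A (17 @ 128); take F (27 @ 167); take 17/18 of C → 79.33. Capacity used 111/111.
Total value = 969.33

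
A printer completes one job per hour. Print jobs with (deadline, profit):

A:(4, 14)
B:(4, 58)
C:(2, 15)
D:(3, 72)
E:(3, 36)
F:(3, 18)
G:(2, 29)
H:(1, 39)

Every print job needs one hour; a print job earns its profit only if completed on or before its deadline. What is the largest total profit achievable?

205

Take jobs in profit order; each goes to the latest open slot no later than its deadline.
By profit: D(d3,72), B(d4,58), H(d1,39), E(d3,36), G(d2,29), F(d3,18), C(d2,15), A(d4,14)
D→slot 3; B→slot 4; H→slot 1; E→slot 2; G skipped; F skipped; C skipped; A skipped.
Profit = 39 + 36 + 72 + 58 = 205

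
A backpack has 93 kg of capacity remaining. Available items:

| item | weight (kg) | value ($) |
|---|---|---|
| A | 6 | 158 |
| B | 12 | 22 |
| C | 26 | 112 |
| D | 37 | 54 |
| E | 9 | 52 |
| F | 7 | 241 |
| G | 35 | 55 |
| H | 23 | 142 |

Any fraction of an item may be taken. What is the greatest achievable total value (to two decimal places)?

742.71

Sort by value per unit weight and fill in that order.
Ratios (sorted): F 34.43, A 26.33, H 6.17, E 5.78, C 4.31, B 1.83, G 1.57, D 1.46
take F (7 @ 241); take A (6 @ 158); take H (23 @ 142); take E (9 @ 52); take C (26 @ 112); take B (12 @ 22); take 10/35 of G → 15.71. Capacity used 93/93.
Total value = 742.71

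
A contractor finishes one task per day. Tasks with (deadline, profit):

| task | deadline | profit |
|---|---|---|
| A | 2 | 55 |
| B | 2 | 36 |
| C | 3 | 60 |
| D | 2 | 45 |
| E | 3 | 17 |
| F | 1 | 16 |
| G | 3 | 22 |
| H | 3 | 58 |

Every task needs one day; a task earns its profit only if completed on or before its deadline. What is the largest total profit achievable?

173

Take jobs in profit order; each goes to the latest open slot no later than its deadline.
By profit: C(d3,60), H(d3,58), A(d2,55), D(d2,45), B(d2,36), G(d3,22), E(d3,17), F(d1,16)
C→slot 3; H→slot 2; A→slot 1; D skipped; B skipped; G skipped; E skipped; F skipped.
Profit = 55 + 58 + 60 = 173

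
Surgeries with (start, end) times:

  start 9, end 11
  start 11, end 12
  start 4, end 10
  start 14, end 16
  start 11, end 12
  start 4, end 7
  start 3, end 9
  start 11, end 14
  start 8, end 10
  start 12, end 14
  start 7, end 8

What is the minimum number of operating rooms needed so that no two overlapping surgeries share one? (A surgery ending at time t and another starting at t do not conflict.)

The answer is the maximum number of intervals overlapping at any instant.
starts: [3, 4, 4, 7, 8, 9, 11, 11, 11, 12, 14]
ends:   [7, 8, 9, 10, 10, 11, 12, 12, 14, 14, 16]
s3→1 s4→2 s4→3  — peak 3.

3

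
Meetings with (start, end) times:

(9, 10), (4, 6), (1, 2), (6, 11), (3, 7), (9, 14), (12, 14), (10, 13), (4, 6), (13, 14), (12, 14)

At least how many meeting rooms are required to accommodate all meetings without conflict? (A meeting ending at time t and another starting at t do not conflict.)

4

Count concurrent intervals with a sweep; the peak is the room count.
Events (time:±→running): 1:+→1 2:-→0 3:+→1 4:+→2 4:+→3 6:-→2 6:-→1 6:+→2 7:-→1 9:+→2 9:+→3 10:-→2 10:+→3 11:-→2 12:+→3 12:+→4 … peak 4.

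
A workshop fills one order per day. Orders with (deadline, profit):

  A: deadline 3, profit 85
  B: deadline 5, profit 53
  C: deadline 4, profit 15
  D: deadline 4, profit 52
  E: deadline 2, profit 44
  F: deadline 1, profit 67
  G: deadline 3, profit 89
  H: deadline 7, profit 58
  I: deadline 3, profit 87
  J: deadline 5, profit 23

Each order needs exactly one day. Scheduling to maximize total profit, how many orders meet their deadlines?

6

Take jobs in profit order; each goes to the latest open slot no later than its deadline.
By profit: G(d3,89), I(d3,87), A(d3,85), F(d1,67), H(d7,58), B(d5,53), D(d4,52), E(d2,44), J(d5,23), C(d4,15)
G→slot 3; I→slot 2; A→slot 1; F skipped; H→slot 7; B→slot 5; D→slot 4; E skipped; J skipped; C skipped.
6 of 10 scheduled.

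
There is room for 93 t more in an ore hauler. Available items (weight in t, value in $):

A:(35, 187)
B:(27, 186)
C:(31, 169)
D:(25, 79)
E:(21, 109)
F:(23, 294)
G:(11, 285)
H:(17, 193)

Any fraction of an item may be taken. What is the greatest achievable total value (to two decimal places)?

Order: G (285/11=25.91) > F (294/23=12.78) > H (193/17=11.35) > B (186/27=6.89) > C (169/31=5.45) > A (187/35=5.34) > E (109/21=5.19) > D (79/25=3.16)
Fill: take G (11 @ 285) → take F (23 @ 294) → take H (17 @ 193) → take B (27 @ 186) → take 15/31 of C → 81.77; 93/93 used.
Total value = 1039.77

1039.77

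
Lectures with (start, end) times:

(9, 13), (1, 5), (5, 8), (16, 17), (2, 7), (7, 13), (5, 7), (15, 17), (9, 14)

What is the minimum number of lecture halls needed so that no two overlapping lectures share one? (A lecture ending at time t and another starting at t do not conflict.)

3

Events (time:±→running): 1:+→1 2:+→2 5:-→1 5:+→2 5:+→3 … peak 3.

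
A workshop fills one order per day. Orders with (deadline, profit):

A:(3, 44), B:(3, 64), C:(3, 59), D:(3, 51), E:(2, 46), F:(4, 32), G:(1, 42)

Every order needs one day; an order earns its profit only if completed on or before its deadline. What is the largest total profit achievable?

206

By profit: B(d3,64), C(d3,59), D(d3,51), E(d2,46), A(d3,44), G(d1,42), F(d4,32)
B→slot 3; C→slot 2; D→slot 1; E skipped; A skipped; G skipped; F→slot 4.
Profit = 51 + 59 + 64 + 32 = 206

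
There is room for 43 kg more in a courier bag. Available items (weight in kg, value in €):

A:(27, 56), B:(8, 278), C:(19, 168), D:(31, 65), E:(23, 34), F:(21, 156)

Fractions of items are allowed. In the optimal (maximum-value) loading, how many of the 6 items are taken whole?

Sort by value per unit weight and fill in that order.
Ratios (sorted): B 34.75, C 8.84, F 7.43, D 2.10, A 2.07, E 1.48
take B (8 @ 278); take C (19 @ 168); take 16/21 of F → 118.86. Capacity used 43/43.
2 item(s) taken whole; one partial (take 16/21 of F).

2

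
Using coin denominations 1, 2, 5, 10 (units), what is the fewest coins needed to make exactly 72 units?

Use the largest denomination that fits, subtract, and repeat.
72 − 7×10→2 − 1×2→0
Total coins = 7 + 1 = 8

8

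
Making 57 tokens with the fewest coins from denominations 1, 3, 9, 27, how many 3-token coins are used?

1

Use the largest denomination that fits, subtract, and repeat.
57 = 2×27 + 1×3
Count of 3: 1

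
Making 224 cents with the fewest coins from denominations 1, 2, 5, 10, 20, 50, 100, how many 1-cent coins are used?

0

224 − 2×100→24 − 1×20→4 − 2×2→0
Count of 1: 0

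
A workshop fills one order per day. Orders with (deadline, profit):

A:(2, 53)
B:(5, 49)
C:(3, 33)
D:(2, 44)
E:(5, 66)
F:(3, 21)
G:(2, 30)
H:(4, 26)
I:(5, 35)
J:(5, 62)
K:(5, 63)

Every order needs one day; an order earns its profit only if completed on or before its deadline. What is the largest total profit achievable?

293

Sort by profit descending; place each in the latest free slot ≤ its deadline.
By profit: E(d5,66), K(d5,63), J(d5,62), A(d2,53), B(d5,49), D(d2,44), I(d5,35), C(d3,33), G(d2,30), H(d4,26), F(d3,21)
E→slot 5; K→slot 4; J→slot 3; A→slot 2; B→slot 1; D skipped; I skipped; C skipped; G skipped; H skipped; F skipped.
Profit = 49 + 53 + 62 + 63 + 66 = 293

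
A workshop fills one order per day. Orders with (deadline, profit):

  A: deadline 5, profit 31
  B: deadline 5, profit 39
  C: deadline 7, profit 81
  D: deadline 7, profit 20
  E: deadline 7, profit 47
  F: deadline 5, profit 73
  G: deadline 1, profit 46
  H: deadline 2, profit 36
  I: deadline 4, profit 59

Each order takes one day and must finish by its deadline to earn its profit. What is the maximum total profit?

381

Take jobs in profit order; each goes to the latest open slot no later than its deadline.
By profit: C(d7,81), F(d5,73), I(d4,59), E(d7,47), G(d1,46), B(d5,39), H(d2,36), A(d5,31), D(d7,20)
C→slot 7; F→slot 5; I→slot 4; E→slot 6; G→slot 1; B→slot 3; H→slot 2; A skipped; D skipped.
Profit = 46 + 36 + 39 + 59 + 73 + 47 + 81 = 381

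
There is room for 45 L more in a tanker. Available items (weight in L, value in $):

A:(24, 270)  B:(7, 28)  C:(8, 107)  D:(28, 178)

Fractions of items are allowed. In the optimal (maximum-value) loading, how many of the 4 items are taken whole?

Order: C (107/8=13.38) > A (270/24=11.25) > D (178/28=6.36) > B (28/7=4.00)
Fill: take C (8 @ 107) → take A (24 @ 270) → take 13/28 of D → 82.64; 45/45 used.
2 item(s) taken whole; one partial (take 13/28 of D).

2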